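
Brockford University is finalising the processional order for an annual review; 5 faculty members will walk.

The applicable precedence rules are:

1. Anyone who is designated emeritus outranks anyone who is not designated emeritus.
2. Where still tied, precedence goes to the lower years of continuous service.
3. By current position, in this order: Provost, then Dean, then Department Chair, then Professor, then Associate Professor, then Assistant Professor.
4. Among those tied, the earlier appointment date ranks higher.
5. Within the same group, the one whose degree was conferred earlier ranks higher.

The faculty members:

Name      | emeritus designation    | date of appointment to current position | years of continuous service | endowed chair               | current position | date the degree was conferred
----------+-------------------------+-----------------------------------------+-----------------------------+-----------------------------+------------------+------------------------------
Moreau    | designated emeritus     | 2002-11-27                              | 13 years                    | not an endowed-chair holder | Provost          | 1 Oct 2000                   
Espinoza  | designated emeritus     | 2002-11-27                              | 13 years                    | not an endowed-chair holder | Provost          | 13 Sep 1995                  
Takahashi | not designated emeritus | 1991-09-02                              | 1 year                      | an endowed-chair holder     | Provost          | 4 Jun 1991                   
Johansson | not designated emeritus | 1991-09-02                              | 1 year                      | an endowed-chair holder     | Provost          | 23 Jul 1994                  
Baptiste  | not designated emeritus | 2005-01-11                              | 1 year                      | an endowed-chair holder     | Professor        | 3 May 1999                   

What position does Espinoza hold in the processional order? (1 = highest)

1

By the first rule: Espinoza and Moreau (both designated emeritus); then Takahashi, Johansson and Baptiste (each not designated emeritus).
Espinoza and Moreau both have years of continuous service 13 years, so the next rule applies.
Espinoza and Moreau are each Provost, so the next rule applies.
Espinoza and Moreau both have date of appointment to current position 2002-11-27, so the next rule applies.
Among Espinoza and Moreau, by date the degree was conferred (earlier first): Espinoza (13 Sep 1995) before Moreau (1 Oct 2000).
Takahashi, Johansson and Baptiste all have years of continuous service 1 year, so the next rule applies.
Among Takahashi, Johansson and Baptiste, by current position: Takahashi and Johansson (Provost) before Baptiste (Professor).
Takahashi and Johansson both have date of appointment to current position 1991-09-02, so the next rule applies.
Among Takahashi and Johansson, by date the degree was conferred (earlier first): Takahashi (4 Jun 1991) before Johansson (23 Jul 1994).
Order: Espinoza, Moreau, Takahashi, Johansson, Baptiste. So position 1.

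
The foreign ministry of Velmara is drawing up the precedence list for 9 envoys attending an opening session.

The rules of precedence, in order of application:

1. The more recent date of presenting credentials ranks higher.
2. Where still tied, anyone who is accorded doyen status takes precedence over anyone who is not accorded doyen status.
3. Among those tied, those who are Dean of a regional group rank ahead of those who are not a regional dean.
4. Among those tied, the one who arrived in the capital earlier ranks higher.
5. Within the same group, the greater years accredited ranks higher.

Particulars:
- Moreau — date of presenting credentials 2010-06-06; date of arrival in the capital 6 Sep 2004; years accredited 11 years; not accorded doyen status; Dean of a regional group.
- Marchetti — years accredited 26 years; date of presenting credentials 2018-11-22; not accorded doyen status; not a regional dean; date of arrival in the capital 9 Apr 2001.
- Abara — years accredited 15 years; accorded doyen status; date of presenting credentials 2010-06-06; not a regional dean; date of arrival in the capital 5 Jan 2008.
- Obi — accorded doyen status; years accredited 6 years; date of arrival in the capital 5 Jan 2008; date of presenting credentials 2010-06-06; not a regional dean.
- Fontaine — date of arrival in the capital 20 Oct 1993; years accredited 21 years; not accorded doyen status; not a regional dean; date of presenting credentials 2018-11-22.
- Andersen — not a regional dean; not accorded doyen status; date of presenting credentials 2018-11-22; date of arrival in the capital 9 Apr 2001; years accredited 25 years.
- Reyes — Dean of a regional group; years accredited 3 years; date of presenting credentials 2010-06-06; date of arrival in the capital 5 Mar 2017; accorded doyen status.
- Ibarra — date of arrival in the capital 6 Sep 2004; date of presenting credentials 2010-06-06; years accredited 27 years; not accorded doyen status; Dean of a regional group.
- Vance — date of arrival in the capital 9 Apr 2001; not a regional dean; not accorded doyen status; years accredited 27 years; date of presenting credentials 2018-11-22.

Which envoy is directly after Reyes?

Abara

By date of presenting credentials (later first): Fontaine, Vance, Marchetti and Andersen (each 2018-11-22); then Reyes, Abara, Obi, Ibarra and Moreau (each 2010-06-06).
Fontaine, Vance, Marchetti and Andersen are each not accorded doyen status, so the next rule applies.
Fontaine, Vance, Marchetti and Andersen are each not a regional dean, so the next rule applies.
Among Fontaine, Vance, Marchetti and Andersen, by date of arrival in the capital (earlier first): Fontaine (20 Oct 1993) before Vance, Marchetti and Andersen (9 Apr 2001).
Among Vance, Marchetti and Andersen, by years accredited (higher first): Vance (27 years) before Marchetti (26 years) before Andersen (25 years).
Among Reyes, Abara, Obi, Ibarra and Moreau, accorded doyen status before not accorded doyen status: Reyes, Abara and Obi (accorded doyen status) before Ibarra and Moreau (not accorded doyen status).
Among Reyes, Abara and Obi, Dean of a regional group before not a regional dean: Reyes (Dean of a regional group) before Abara and Obi (not a regional dean).
Abara and Obi both have date of arrival in the capital 5 Jan 2008, so the next rule applies.
Among Abara and Obi, by years accredited (higher first): Abara (15 years) before Obi (6 years).
Ibarra and Moreau are each Dean of a regional group, so the next rule applies.
Ibarra and Moreau both have date of arrival in the capital 6 Sep 2004, so the next rule applies.
Among Ibarra and Moreau, by years accredited (higher first): Ibarra (27 years) before Moreau (11 years).
Order: Fontaine, Vance, Marchetti, Andersen, Reyes, Abara, Obi, Ibarra, Moreau.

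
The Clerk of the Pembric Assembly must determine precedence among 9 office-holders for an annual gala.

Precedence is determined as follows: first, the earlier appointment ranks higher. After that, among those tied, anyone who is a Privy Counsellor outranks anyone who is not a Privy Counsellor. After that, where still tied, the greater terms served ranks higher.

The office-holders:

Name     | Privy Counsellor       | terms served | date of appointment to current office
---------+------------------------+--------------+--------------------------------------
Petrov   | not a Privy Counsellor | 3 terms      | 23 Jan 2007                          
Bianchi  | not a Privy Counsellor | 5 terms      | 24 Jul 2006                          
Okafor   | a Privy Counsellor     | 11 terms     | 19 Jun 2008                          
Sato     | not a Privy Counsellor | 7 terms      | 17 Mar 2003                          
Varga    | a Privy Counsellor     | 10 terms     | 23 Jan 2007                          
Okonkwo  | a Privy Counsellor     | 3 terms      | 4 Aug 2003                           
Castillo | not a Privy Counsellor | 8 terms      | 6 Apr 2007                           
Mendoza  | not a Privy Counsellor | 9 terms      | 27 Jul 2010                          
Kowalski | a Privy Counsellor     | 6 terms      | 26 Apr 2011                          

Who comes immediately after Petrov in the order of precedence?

By date of appointment to current office (earlier first): Sato (17 Mar 2003); then Okonkwo (4 Aug 2003); then Bianchi (24 Jul 2006); then Varga and Petrov (both 23 Jan 2007); then Castillo (6 Apr 2007); then Okafor (19 Jun 2008); then Mendoza (27 Jul 2010); then Kowalski (26 Apr 2011).
Among Varga and Petrov, a Privy Counsellor before not a Privy Counsellor: Varga (a Privy Counsellor) before Petrov (not a Privy Counsellor).
Order: Sato, Okonkwo, Bianchi, Varga, Petrov, Castillo, Okafor, Mendoza, Kowalski.

Castillo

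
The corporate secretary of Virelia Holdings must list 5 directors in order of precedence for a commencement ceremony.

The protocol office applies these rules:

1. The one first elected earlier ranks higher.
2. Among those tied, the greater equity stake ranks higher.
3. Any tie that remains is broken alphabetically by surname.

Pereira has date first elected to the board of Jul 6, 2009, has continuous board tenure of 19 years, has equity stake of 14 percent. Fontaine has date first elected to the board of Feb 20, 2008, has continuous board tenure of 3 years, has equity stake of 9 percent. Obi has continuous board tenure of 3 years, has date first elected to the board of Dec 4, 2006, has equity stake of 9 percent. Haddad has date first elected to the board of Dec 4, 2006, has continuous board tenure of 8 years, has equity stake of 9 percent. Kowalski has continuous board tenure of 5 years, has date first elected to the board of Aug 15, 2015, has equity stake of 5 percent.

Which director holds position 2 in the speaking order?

Obi

By date first elected to the board (earlier first): Haddad and Obi (both Dec 4, 2006); then Fontaine (Feb 20, 2008); then Pereira (Jul 6, 2009); then Kowalski (Aug 15, 2015).
Haddad and Obi both have equity stake 9 percent, so the next rule applies.
Among Haddad and Obi, alphabetically by surname: Haddad before Obi.
Order: Haddad, Obi, Fontaine, Pereira, Kowalski.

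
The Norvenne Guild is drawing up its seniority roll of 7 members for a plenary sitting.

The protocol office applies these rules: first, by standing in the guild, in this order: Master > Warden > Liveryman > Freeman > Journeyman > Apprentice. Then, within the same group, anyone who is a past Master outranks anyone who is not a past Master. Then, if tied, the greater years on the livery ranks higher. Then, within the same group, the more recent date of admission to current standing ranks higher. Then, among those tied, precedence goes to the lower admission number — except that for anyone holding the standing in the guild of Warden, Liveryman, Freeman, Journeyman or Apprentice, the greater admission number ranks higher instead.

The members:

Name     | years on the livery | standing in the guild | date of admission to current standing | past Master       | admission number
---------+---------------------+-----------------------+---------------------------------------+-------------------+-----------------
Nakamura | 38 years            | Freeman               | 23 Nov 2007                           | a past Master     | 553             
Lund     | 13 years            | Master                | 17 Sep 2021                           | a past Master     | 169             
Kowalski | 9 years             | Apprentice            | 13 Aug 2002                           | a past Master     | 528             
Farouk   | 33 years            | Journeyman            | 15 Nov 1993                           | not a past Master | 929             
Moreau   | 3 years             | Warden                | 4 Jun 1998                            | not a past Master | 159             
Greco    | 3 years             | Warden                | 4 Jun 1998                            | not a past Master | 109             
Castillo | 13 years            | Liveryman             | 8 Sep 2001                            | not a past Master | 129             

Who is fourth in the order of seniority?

Castillo

By standing in the guild: Lund (Master); then Moreau and Greco (Warden); then Castillo (Liveryman); then Nakamura (Freeman); then Farouk (Journeyman); then Kowalski (Apprentice).
Moreau and Greco are each not a past Master, so the next rule applies.
Moreau and Greco both have years on the livery 3 years, so the next rule applies.
Moreau and Greco both have date of admission to current standing 4 Jun 1998, so the next rule applies.
Among Moreau and Greco, by admission number (higher first) (reversed rule for this group): Moreau (159) before Greco (109).
Order: Lund, Moreau, Greco, Castillo, Nakamura, Farouk, Kowalski.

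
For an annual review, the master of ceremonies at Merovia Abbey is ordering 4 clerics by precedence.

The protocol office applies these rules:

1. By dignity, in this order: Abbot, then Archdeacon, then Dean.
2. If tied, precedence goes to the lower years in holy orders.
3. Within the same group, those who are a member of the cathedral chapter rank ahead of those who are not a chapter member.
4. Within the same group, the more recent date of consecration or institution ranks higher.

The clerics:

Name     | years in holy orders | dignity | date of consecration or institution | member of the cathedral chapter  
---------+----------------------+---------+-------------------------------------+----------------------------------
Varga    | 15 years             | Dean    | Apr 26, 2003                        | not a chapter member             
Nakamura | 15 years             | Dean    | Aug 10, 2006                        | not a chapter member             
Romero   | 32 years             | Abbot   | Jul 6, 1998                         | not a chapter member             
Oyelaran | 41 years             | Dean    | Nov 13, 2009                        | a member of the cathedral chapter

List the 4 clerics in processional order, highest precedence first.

Romero, Nakamura, Varga, Oyelaran

By dignity: Romero (Abbot); then Nakamura, Varga and Oyelaran (Dean).
Among Nakamura, Varga and Oyelaran, by years in holy orders (lower first): Nakamura and Varga (15 years) before Oyelaran (41 years).
Nakamura and Varga are each not a chapter member, so the next rule applies.
Among Nakamura and Varga, by date of consecration or institution (later first): Nakamura (Aug 10, 2006) before Varga (Apr 26, 2003).
Full order: Romero, Nakamura, Varga, Oyelaran.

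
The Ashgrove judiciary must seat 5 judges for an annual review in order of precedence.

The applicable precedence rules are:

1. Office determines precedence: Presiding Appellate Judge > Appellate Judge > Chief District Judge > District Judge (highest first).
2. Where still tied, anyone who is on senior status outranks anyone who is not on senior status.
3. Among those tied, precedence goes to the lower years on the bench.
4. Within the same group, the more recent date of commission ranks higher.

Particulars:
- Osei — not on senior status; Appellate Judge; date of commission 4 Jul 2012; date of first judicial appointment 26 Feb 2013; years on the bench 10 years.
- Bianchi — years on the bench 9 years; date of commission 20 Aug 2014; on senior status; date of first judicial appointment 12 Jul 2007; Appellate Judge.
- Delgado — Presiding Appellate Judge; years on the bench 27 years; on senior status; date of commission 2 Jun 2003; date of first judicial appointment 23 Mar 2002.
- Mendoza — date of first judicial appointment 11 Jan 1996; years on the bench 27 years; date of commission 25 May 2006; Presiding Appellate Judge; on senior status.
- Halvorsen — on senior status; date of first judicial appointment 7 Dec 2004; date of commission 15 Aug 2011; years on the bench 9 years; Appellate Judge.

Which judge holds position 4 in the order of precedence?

Halvorsen

By office: Mendoza and Delgado (Presiding Appellate Judge); then Bianchi, Halvorsen and Osei (Appellate Judge).
Mendoza and Delgado are each on senior status, so the next rule applies.
Mendoza and Delgado both have years on the bench 27 years, so the next rule applies.
Among Mendoza and Delgado, by date of commission (later first): Mendoza (25 May 2006) before Delgado (2 Jun 2003).
Among Bianchi, Halvorsen and Osei, on senior status before not on senior status: Bianchi and Halvorsen (on senior status) before Osei (not on senior status).
Bianchi and Halvorsen both have years on the bench 9 years, so the next rule applies.
Among Bianchi and Halvorsen, by date of commission (later first): Bianchi (20 Aug 2014) before Halvorsen (15 Aug 2011).
Order: Mendoza, Delgado, Bianchi, Halvorsen, Osei.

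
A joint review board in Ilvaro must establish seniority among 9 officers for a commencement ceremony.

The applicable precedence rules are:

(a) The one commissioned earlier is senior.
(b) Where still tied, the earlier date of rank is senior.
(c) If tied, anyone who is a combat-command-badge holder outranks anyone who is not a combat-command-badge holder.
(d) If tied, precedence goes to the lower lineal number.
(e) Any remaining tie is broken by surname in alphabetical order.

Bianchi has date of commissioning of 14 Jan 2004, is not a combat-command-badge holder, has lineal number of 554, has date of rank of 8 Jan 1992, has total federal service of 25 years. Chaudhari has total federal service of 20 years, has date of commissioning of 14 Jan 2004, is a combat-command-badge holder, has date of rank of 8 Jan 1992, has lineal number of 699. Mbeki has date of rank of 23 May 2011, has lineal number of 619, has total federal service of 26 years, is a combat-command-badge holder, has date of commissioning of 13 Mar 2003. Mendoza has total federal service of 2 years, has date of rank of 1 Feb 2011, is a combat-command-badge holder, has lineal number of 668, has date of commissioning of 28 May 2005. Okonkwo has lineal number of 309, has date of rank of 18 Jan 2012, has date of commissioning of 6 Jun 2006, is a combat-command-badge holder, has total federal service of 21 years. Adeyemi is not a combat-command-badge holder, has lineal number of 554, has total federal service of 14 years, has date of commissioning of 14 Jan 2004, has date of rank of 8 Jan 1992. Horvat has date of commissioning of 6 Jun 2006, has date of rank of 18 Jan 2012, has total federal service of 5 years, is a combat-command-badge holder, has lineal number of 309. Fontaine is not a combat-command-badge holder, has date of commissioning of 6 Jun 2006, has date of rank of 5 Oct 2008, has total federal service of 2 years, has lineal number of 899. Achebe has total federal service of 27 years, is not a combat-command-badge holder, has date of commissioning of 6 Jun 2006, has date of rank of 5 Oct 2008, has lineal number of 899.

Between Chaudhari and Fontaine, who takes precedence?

Chaudhari

By date of commissioning (earlier first): Mbeki (13 Mar 2003); then Chaudhari, Adeyemi and Bianchi (each 14 Jan 2004); then Mendoza (28 May 2005); then Achebe, Fontaine, Horvat and Okonkwo (each 6 Jun 2006).
Chaudhari, Adeyemi and Bianchi all have date of rank 8 Jan 1992, so the next rule applies.
Among Chaudhari, Adeyemi and Bianchi, a combat-command-badge holder before not a combat-command-badge holder: Chaudhari (a combat-command-badge holder) before Adeyemi and Bianchi (not a combat-command-badge holder).
Adeyemi and Bianchi both have lineal number 554, so the next rule applies.
Among Adeyemi and Bianchi, alphabetically by surname: Adeyemi before Bianchi.
Among Achebe, Fontaine, Horvat and Okonkwo, by date of rank (earlier first): Achebe and Fontaine (5 Oct 2008) before Horvat and Okonkwo (18 Jan 2012).
Achebe and Fontaine are each not a combat-command-badge holder, so the next rule applies.
Achebe and Fontaine both have lineal number 899, so the next rule applies.
Among Achebe and Fontaine, alphabetically by surname: Achebe before Fontaine.
Horvat and Okonkwo are each a combat-command-badge holder, so the next rule applies.
Horvat and Okonkwo both have lineal number 309, so the next rule applies.
Among Horvat and Okonkwo, alphabetically by surname: Horvat before Okonkwo.
So Chaudhari takes precedence.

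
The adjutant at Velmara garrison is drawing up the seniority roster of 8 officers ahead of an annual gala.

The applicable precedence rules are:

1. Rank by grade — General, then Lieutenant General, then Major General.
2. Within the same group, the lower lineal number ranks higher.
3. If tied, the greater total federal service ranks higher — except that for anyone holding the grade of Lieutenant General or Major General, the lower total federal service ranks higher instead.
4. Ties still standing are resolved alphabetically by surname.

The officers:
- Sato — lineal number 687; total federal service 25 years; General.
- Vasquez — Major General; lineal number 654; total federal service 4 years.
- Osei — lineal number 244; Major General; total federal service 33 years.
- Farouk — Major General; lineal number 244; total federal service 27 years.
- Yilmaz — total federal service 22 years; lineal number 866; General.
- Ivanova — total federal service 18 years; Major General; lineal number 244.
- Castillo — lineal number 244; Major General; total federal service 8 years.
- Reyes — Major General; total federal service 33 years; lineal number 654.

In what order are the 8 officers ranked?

By grade: Sato and Yilmaz (General); then Castillo, Ivanova, Farouk, Osei, Vasquez and Reyes (Major General).
Among Sato and Yilmaz, by lineal number (lower first): Sato (687) before Yilmaz (866).
Among Castillo, Ivanova, Farouk, Osei, Vasquez and Reyes, by lineal number (lower first): Castillo, Ivanova, Farouk and Osei (244) before Vasquez and Reyes (654).
Among Castillo, Ivanova, Farouk and Osei, by total federal service (lower first) (reversed rule for this group): Castillo (8 years) before Ivanova (18 years) before Farouk (27 years) before Osei (33 years).
Among Vasquez and Reyes, by total federal service (lower first) (reversed rule for this group): Vasquez (4 years) before Reyes (33 years).
Full order: Sato, Yilmaz, Castillo, Ivanova, Farouk, Osei, Vasquez, Reyes.

Sato, Yilmaz, Castillo, Ivanova, Farouk, Osei, Vasquez, Reyes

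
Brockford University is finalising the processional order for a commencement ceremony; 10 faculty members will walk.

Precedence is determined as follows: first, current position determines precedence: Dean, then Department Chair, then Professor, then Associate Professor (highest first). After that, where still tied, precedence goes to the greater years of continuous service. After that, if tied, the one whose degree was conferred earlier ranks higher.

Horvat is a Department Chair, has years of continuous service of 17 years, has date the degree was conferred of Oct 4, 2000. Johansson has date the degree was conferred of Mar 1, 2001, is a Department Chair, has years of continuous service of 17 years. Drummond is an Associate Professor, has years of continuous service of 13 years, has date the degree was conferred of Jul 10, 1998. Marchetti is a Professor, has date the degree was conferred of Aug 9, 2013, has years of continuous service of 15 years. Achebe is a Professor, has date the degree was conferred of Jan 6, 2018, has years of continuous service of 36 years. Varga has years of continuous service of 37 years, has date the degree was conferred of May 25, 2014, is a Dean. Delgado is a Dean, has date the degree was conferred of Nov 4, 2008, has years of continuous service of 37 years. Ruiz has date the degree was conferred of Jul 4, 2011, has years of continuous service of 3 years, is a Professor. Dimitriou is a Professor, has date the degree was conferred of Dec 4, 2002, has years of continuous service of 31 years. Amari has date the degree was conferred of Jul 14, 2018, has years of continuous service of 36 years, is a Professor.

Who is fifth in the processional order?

Achebe

By current position: Delgado and Varga (Dean); then Horvat and Johansson (Department Chair); then Achebe, Amari, Dimitriou, Marchetti and Ruiz (Professor); then Drummond (Associate Professor).
Delgado and Varga both have years of continuous service 37 years, so the next rule applies.
Among Delgado and Varga, by date the degree was conferred (earlier first): Delgado (Nov 4, 2008) before Varga (May 25, 2014).
Horvat and Johansson both have years of continuous service 17 years, so the next rule applies.
Among Horvat and Johansson, by date the degree was conferred (earlier first): Horvat (Oct 4, 2000) before Johansson (Mar 1, 2001).
Among Achebe, Amari, Dimitriou, Marchetti and Ruiz, by years of continuous service (higher first): Achebe and Amari (36 years) before Dimitriou (31 years) before Marchetti (15 years) before Ruiz (3 years).
Among Achebe and Amari, by date the degree was conferred (earlier first): Achebe (Jan 6, 2018) before Amari (Jul 14, 2018).
Order: Delgado, Varga, Horvat, Johansson, Achebe, Amari, Dimitriou, Marchetti, Ruiz, Drummond.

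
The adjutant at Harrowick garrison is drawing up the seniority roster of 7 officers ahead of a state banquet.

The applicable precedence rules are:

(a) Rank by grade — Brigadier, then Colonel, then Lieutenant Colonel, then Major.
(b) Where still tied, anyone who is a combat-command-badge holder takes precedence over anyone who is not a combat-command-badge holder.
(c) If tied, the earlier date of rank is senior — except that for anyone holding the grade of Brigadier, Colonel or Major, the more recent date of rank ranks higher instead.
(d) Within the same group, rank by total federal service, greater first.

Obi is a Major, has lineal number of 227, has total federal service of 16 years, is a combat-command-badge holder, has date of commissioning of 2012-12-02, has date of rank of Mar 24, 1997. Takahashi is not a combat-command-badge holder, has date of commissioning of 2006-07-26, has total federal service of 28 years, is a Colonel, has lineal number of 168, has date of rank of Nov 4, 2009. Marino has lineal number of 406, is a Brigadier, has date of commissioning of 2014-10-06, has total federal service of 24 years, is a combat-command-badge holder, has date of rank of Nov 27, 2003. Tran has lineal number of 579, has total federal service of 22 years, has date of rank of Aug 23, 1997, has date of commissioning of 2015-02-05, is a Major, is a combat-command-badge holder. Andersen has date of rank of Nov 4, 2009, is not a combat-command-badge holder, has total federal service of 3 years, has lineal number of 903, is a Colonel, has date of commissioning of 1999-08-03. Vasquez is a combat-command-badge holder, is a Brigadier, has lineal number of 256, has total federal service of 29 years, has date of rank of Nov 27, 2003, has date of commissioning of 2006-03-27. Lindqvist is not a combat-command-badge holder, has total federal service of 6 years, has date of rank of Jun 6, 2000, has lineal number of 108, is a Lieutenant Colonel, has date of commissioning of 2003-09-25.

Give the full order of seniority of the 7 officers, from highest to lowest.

Vasquez, Marino, Takahashi, Andersen, Lindqvist, Tran, Obi

By grade: Vasquez and Marino (Brigadier); then Takahashi and Andersen (Colonel); then Lindqvist (Lieutenant Colonel); then Tran and Obi (Major).
Vasquez and Marino are each a combat-command-badge holder, so the next rule applies.
Vasquez and Marino both have date of rank Nov 27, 2003, so the next rule applies.
Among Vasquez and Marino, by total federal service (higher first): Vasquez (29 years) before Marino (24 years).
Takahashi and Andersen are each not a combat-command-badge holder, so the next rule applies.
Takahashi and Andersen both have date of rank Nov 4, 2009, so the next rule applies.
Among Takahashi and Andersen, by total federal service (higher first): Takahashi (28 years) before Andersen (3 years).
Tran and Obi are each a combat-command-badge holder, so the next rule applies.
Among Tran and Obi, by date of rank (later first) (reversed rule for this group): Tran (Aug 23, 1997) before Obi (Mar 24, 1997).
Full order: Vasquez, Marino, Takahashi, Andersen, Lindqvist, Tran, Obi.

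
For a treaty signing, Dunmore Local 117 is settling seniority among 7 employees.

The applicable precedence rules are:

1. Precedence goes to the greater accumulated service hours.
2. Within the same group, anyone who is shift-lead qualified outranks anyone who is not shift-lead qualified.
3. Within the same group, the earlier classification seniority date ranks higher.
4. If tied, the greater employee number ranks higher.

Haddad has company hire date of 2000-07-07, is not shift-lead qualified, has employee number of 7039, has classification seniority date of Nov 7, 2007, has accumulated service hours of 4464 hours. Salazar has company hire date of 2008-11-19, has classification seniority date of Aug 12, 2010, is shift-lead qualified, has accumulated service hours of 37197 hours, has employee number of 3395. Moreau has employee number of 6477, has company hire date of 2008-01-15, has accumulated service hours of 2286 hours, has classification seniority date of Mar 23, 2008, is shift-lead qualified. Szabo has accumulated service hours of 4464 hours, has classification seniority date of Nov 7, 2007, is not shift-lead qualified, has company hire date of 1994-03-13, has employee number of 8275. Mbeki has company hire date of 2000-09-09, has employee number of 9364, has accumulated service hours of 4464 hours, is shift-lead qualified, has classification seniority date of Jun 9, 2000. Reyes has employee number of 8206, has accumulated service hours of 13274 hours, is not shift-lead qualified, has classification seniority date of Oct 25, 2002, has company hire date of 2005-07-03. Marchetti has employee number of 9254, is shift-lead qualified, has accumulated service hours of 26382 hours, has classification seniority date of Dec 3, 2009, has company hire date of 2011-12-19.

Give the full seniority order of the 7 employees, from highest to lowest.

By accumulated service hours (higher first): Salazar (37197 hours); then Marchetti (26382 hours); then Reyes (13274 hours); then Mbeki, Szabo and Haddad (each 4464 hours); then Moreau (2286 hours).
Among Mbeki, Szabo and Haddad, shift-lead qualified before not shift-lead qualified: Mbeki (shift-lead qualified) before Szabo and Haddad (not shift-lead qualified).
Szabo and Haddad both have classification seniority date Nov 7, 2007, so the next rule applies.
Among Szabo and Haddad, by employee number (higher first): Szabo (8275) before Haddad (7039).
Full order: Salazar, Marchetti, Reyes, Mbeki, Szabo, Haddad, Moreau.

Salazar, Marchetti, Reyes, Mbeki, Szabo, Haddad, Moreau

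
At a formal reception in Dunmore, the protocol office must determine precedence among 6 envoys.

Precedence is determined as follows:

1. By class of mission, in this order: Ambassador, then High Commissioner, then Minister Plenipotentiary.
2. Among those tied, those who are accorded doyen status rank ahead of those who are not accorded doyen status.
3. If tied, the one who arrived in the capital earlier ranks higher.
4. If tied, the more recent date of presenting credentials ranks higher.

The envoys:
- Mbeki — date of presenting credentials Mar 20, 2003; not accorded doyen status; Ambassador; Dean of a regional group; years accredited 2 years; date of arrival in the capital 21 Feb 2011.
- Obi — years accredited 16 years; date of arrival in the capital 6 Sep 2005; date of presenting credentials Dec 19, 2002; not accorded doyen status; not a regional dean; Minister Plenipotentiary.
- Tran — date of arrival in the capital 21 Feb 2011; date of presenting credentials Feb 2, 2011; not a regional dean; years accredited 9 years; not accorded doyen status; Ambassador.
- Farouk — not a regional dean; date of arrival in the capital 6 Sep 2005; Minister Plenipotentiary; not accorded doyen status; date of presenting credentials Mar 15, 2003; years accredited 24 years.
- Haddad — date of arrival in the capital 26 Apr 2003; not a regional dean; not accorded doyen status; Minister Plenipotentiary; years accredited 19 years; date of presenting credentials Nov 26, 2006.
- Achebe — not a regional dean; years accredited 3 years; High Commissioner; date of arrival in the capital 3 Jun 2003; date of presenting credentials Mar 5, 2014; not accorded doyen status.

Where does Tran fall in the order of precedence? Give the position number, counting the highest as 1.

By class of mission: Tran and Mbeki (Ambassador); then Achebe (High Commissioner); then Haddad, Farouk and Obi (Minister Plenipotentiary).
Tran and Mbeki are each not accorded doyen status, so the next rule applies.
Tran and Mbeki both have date of arrival in the capital 21 Feb 2011, so the next rule applies.
Among Tran and Mbeki, by date of presenting credentials (later first): Tran (Feb 2, 2011) before Mbeki (Mar 20, 2003).
Haddad, Farouk and Obi are each not accorded doyen status, so the next rule applies.
Among Haddad, Farouk and Obi, by date of arrival in the capital (earlier first): Haddad (26 Apr 2003) before Farouk and Obi (6 Sep 2005).
Among Farouk and Obi, by date of presenting credentials (later first): Farouk (Mar 15, 2003) before Obi (Dec 19, 2002).
Order: Tran, Mbeki, Achebe, Haddad, Farouk, Obi. So position 1.

1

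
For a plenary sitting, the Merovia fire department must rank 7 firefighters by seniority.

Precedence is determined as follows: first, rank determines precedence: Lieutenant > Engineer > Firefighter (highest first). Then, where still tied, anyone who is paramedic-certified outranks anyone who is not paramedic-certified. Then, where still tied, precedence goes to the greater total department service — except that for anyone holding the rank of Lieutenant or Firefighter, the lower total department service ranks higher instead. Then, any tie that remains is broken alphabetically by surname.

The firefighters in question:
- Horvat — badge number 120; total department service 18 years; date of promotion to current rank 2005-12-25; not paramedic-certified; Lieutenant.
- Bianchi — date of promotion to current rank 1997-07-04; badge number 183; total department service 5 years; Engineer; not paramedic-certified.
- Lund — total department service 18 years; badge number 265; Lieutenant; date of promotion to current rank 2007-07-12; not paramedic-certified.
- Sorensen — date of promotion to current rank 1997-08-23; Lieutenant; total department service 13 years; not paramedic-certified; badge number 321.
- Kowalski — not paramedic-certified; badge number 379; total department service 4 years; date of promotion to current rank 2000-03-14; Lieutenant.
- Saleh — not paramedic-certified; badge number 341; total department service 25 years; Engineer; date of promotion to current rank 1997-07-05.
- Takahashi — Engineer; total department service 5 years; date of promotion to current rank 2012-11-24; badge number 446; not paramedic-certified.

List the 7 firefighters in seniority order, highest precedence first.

By rank: Kowalski, Sorensen, Horvat and Lund (Lieutenant); then Saleh, Bianchi and Takahashi (Engineer).
Kowalski, Sorensen, Horvat and Lund are each not paramedic-certified, so the next rule applies.
Among Kowalski, Sorensen, Horvat and Lund, by total department service (lower first) (reversed rule for this group): Kowalski (4 years) before Sorensen (13 years) before Horvat and Lund (18 years).
Among Horvat and Lund, alphabetically by surname: Horvat before Lund.
Saleh, Bianchi and Takahashi are each not paramedic-certified, so the next rule applies.
Among Saleh, Bianchi and Takahashi, by total department service (higher first): Saleh (25 years) before Bianchi and Takahashi (5 years).
Among Bianchi and Takahashi, alphabetically by surname: Bianchi before Takahashi.
Full order: Kowalski, Sorensen, Horvat, Lund, Saleh, Bianchi, Takahashi.

Kowalski, Sorensen, Horvat, Lund, Saleh, Bianchi, Takahashi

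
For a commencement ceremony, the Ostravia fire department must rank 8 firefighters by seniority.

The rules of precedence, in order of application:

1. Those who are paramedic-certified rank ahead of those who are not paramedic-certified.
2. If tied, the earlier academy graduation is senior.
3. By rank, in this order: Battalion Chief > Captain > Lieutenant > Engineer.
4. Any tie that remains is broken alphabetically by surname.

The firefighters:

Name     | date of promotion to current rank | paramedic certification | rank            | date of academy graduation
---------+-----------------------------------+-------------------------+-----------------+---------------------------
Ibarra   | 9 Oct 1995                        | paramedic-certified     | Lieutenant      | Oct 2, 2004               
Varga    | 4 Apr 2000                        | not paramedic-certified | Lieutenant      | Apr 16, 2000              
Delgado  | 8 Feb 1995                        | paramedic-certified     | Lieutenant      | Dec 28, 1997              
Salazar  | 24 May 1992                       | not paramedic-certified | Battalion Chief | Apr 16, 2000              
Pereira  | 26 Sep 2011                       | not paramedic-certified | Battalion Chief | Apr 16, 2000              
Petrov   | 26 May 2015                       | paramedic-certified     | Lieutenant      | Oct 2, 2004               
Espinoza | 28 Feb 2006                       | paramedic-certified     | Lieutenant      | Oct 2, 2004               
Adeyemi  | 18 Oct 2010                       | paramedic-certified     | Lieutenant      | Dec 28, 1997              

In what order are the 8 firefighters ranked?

Adeyemi, Delgado, Espinoza, Ibarra, Petrov, Pereira, Salazar, Varga

By the first rule: Adeyemi, Delgado, Espinoza, Ibarra and Petrov (each paramedic-certified); then Pereira, Salazar and Varga (each not paramedic-certified).
Among Adeyemi, Delgado, Espinoza, Ibarra and Petrov, by date of academy graduation (earlier first): Adeyemi and Delgado (Dec 28, 1997) before Espinoza, Ibarra and Petrov (Oct 2, 2004).
Adeyemi and Delgado are each Lieutenant, so the next rule applies.
Among Adeyemi and Delgado, alphabetically by surname: Adeyemi before Delgado.
Espinoza, Ibarra and Petrov are each Lieutenant, so the next rule applies.
Among Espinoza, Ibarra and Petrov, alphabetically by surname: Espinoza before Ibarra before Petrov.
Pereira, Salazar and Varga all have date of academy graduation Apr 16, 2000, so the next rule applies.
Among Pereira, Salazar and Varga, by rank: Pereira and Salazar (Battalion Chief) before Varga (Lieutenant).
Among Pereira and Salazar, alphabetically by surname: Pereira before Salazar.
Full order: Adeyemi, Delgado, Espinoza, Ibarra, Petrov, Pereira, Salazar, Varga.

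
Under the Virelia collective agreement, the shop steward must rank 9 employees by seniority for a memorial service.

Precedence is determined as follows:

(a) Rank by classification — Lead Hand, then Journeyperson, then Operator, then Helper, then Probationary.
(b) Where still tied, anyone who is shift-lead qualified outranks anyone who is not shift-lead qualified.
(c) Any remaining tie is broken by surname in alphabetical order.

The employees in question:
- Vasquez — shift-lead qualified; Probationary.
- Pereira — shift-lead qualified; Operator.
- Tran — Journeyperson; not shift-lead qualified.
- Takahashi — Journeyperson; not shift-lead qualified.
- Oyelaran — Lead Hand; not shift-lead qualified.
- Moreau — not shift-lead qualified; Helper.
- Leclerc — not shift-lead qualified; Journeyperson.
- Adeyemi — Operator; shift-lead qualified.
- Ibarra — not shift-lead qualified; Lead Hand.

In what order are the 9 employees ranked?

By classification: Ibarra and Oyelaran (Lead Hand); then Leclerc, Takahashi and Tran (Journeyperson); then Adeyemi and Pereira (Operator); then Moreau (Helper); then Vasquez (Probationary).
Ibarra and Oyelaran are each not shift-lead qualified, so the next rule applies.
Among Ibarra and Oyelaran, alphabetically by surname: Ibarra before Oyelaran.
Leclerc, Takahashi and Tran are each not shift-lead qualified, so the next rule applies.
Among Leclerc, Takahashi and Tran, alphabetically by surname: Leclerc before Takahashi before Tran.
Adeyemi and Pereira are each shift-lead qualified, so the next rule applies.
Among Adeyemi and Pereira, alphabetically by surname: Adeyemi before Pereira.
Full order: Ibarra, Oyelaran, Leclerc, Takahashi, Tran, Adeyemi, Pereira, Moreau, Vasquez.

Ibarra, Oyelaran, Leclerc, Takahashi, Tran, Adeyemi, Pereira, Moreau, Vasquez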